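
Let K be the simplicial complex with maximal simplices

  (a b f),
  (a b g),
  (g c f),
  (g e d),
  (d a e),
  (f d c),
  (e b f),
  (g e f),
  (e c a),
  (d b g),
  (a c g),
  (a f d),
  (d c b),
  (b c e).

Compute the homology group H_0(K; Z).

Take the total order a < b < c < d < e < f < g on the vertex set. Then K (dimension 2) consists of the simplices:

  0-simplices (7): a, b, c, d, e, f, g
  1-simplices (21): ab, ac, ad, ae, af, ag, bc, bd, be, bf, bg, cd, ce, cf, cg, de, df, dg, ef, eg, fg
  2-simplices (14): abf, abg, ace, acg, ade, adf, bcd, bce, bdg, bef, cdf, cfg, deg, efg

giving chain groups C_0 ≅ Z^7, C_1 ≅ Z^21, C_2 ≅ Z^14.

∂_1: C_1 → C_0 sends each edge [p,q] (with p < q) to q − p. For instance
  ∂df = f − d.
The resulting 7×21 matrix has rank 6, and its Smith normal form has invariant factors (1,1,1,1,1,1).

Boundary ∂_2: C_2 → C_1 sends each 2-simplex [p,q,r] to [q,r] − [p,r] + [p,q]. For instance
  ∂abf = bf − af + ab,
  ∂bcd = cd − bd + bc.
The 21×14 boundary matrix has rank 13 and Smith normal form diag(1,1,1,1,1,1,1,1,1,1,1,1,1).

Reading off H_k = ker ∂_k / im ∂_{k+1}:

  H_0: rank C_0 − rank ∂_1 = 7 − 6 = 1, and the invariant factors of ∂_1 are all 1, so H_0 = Z.

H_0 ≅ Z.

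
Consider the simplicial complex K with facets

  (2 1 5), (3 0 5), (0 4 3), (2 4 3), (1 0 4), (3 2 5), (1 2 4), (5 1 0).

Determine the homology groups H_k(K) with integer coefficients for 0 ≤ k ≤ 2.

Fix the vertex order 0 < 1 < 2 < 3 < 4 < 5 and write every simplex with vertices in increasing order. Then dim K = 2 and the simplices of K are:

  0-simplices (6): [0], [1], [2], [3], [4], [5]
  1-simplices (12): [0,1], [0,3], [0,4], [0,5], [1,2], [1,4], [1,5], [2,3], [2,4], [2,5], [3,4], [3,5]
  2-simplices (8): [0,1,4], [0,1,5], [0,3,4], [0,3,5], [1,2,4], [1,2,5], [2,3,4], [2,3,5]

Hence C_0 ≅ Z^6, C_1 ≅ Z^12, C_2 ≅ Z^8.

∂_1: C_1 → C_0 is given by ∂[p,q] = [q] − [p].
As a 6×12 matrix over Z this has rank 5, with invariant factors (1,1,1,1,1).

∂_2: C_2 → C_1 acts by ∂[p,q,r] = [q,r] − [p,r] + [p,q]. For instance
  ∂[1,2,4] = [2,4] − [1,4] + [1,2],
  ∂[2,3,4] = [3,4] − [2,4] + [2,3].
As a 12×8 matrix over Z this has rank 7, with invariant factors (1,1,1,1,1,1,1).

Computing H_k = (kernel of ∂_k) / (image of ∂_{k+1}):

  H_0: rank C_0 − rank ∂_1 = 6 − 5 = 1, and the invariant factors of ∂_1 are all 1, so H_0 ≅ Z.
  H_1: rank ker ∂_1 − rank ∂_2 = (12 − 5) − 7 = 0, and the invariant factors of ∂_2 are all 1, so H_1 ≅ 0.
  H_2: rank ker ∂_2 − rank ∂_3 = (8 − 7) − 0 = 1, and there is no ∂_3, so H_2 ≅ Z.

As a check, the Euler characteristic is 6 − 12 + 8 = 2, which agrees with 1 − 0 + 1 = 2.

H_0 = Z,  H_1 = 0,  H_2 = Z.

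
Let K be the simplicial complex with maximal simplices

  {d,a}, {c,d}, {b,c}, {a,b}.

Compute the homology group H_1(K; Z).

Order the vertices as a < b < c < d. Listing each simplex with vertices in this order, K has dimension 1 with simplices:

  0-simplices (4): a, b, c, d
  1-simplices (4): ab, ad, bc, cd

Hence C_0 ≅ Z^4, C_1 ≅ Z^4.

The boundary map ∂_1: C_1 → C_0 maps an edge to its endpoints' difference, ∂[p,q] = q − p. For instance
  ∂ab = b − a.
The 4×4 boundary matrix has rank 3 and Smith normal form diag(1,1,1).

Reading off H_k = ker ∂_k / im ∂_{k+1}:

  H_1: rank ker ∂_1 − rank ∂_2 = (4 − 3) − 0 = 1, and there is no ∂_2, so H_1 ≅ Z.

H_1 ≅ Z.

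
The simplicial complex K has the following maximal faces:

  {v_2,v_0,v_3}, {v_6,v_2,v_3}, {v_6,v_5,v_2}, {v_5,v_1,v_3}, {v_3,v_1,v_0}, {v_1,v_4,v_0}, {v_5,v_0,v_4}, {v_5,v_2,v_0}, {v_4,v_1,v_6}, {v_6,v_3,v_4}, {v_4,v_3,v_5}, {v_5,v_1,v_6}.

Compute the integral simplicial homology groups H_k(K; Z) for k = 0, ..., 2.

H_0 ≅ Z,  H_1 ≅ Z/2,  H_2 = 0.

We work with the vertex ordering v_0 < v_1 < v_2 < v_3 < v_4 < v_5 < v_6. The simplices of K, each written with vertices in increasing order, are:

  0-simplices (7): [v_0], [v_1], [v_2], [v_3], [v_4], [v_5], [v_6]
  1-simplices (18): (18 of them)
  2-simplices (12): (12 of them)

Hence C_0 ≅ Z^7, C_1 ≅ Z^18, C_2 ≅ Z^12.

Boundary ∂_1: C_1 → C_0 sends each edge [p,q] (with p < q) to q − p.
The 7×18 boundary matrix has rank 6 and Smith normal form diag(1,1,1,1,1,1).

Boundary ∂_2: C_2 → C_1 maps a triangle to the signed sum of its edges. For instance
  ∂[v_1,v_3,v_5] = [v_3,v_5] − [v_1,v_5] + [v_1,v_3],
  ∂[v_1,v_4,v_6] = [v_4,v_6] − [v_1,v_6] + [v_1,v_4].
The resulting 18×12 matrix has rank 12, and its Smith normal form has invariant factors (1,1,1,1,1,1,1,1,1,1,1,2).

Reading off H_k = ker ∂_k / im ∂_{k+1}:

  H_0: rank C_0 − rank ∂_1 = 7 − 6 = 1, and the invariant factors of ∂_1 are all 1, so H_0 = Z.
  H_1: rank ker ∂_1 − rank ∂_2 = (18 − 6) − 12 = 0, and ∂_2 has invariant factor 2 > 1, so H_1 = Z/2.
  H_2: rank ker ∂_2 − rank ∂_3 = (12 − 12) − 0 = 0, and there is no ∂_3, so H_2 = 0.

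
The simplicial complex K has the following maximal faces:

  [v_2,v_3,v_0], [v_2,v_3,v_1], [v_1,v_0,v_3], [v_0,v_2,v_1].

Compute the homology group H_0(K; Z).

H_0 = Z.

Order the vertices as v_0 < v_1 < v_2 < v_3. Listing each simplex with vertices in this order, K has dimension 2 with simplices:

  0-simplices (4): [v_0], [v_1], [v_2], [v_3]
  1-simplices (6): [v_0,v_1], [v_0,v_2], [v_0,v_3], [v_1,v_2], [v_1,v_3], [v_2,v_3]
  2-simplices (4): [v_0,v_1,v_2], [v_0,v_1,v_3], [v_0,v_2,v_3], [v_1,v_2,v_3]

giving chain groups C_0 ≅ Z^4, C_1 ≅ Z^6, C_2 ≅ Z^4.

∂_1: C_1 → C_0 sends each edge [p,q] (with p < q) to q − p. For instance
  ∂[v_0,v_2] = [v_2] − [v_0].
This gives a 4×6 integer matrix of rank 3; reducing to Smith normal form yields diagonal entries (1,1,1).

The boundary map ∂_2: C_2 → C_1 sends each 2-simplex [p,q,r] to [q,r] − [p,r] + [p,q]. For instance
  ∂[v_0,v_1,v_3] = [v_1,v_3] − [v_0,v_3] + [v_0,v_1],
  ∂[v_0,v_2,v_3] = [v_2,v_3] − [v_0,v_3] + [v_0,v_2].
As a 6×4 matrix over Z this has rank 3, with invariant factors (1,1,1).

From H_k ≅ ker(∂_k) / im(∂_{k+1}) we obtain:

  H_0: rank C_0 − rank ∂_1 = 4 − 3 = 1, and the invariant factors of ∂_1 are all 1, so H_0 ≅ Z.

(K is a triangulation of the 2-sphere S^2.)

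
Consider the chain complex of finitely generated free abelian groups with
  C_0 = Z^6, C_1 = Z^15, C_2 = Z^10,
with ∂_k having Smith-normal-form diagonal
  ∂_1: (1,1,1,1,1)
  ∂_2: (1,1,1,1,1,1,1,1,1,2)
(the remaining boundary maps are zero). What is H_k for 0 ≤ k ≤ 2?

H_0: b_0 = 6 − 0 − 5 = 1; torsion from ∂_1 factors > 1: none. So H_0 ≅ Z.
H_1: b_1 = 15 − 5 − 10 = 0; torsion from ∂_2 factors > 1: [2]. So H_1 ≅ Z/2Z.
H_2: b_2 = 10 − 10 − 0 = 0; torsion from ∂_3 factors > 1: none. So H_2 ≅ 0.

H_0 ≅ Z,  H_1 ≅ Z/2Z,  H_2 = 0.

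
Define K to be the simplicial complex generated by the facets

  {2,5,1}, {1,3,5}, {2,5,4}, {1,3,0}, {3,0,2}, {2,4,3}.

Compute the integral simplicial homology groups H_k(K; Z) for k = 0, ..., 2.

Order the vertices as 0 < 1 < 2 < 3 < 4 < 5. Listing each simplex with vertices in this order, K has dimension 2 with simplices:

  0-simplices (6): [0], [1], [2], [3], [4], [5]
  1-simplices (12): [0,1], [0,2], [0,3], [1,2], [1,3], [1,5], [2,3], [2,4], [2,5], [3,4], [3,5], [4,5]
  2-simplices (6): [0,1,3], [0,2,3], [1,2,5], [1,3,5], [2,3,4], [2,4,5]

Hence C_0 ≅ Z^6, C_1 ≅ Z^12, C_2 ≅ Z^6.

The boundary map ∂_1: C_1 → C_0 sends each edge [p,q] (with p < q) to q − p. For instance
  ∂[1,3] = [3] − [1].
This gives a 6×12 integer matrix of rank 5; reducing to Smith normal form yields diagonal entries (1,1,1,1,1).

The boundary map ∂_2: C_2 → C_1 sends each 2-simplex [p,q,r] to [q,r] − [p,r] + [p,q]. For instance
  ∂[0,1,3] = [1,3] − [0,3] + [0,1],
  ∂[2,3,4] = [3,4] − [2,4] + [2,3].
The resulting 12×6 matrix has rank 6, and its Smith normal form has invariant factors (1,1,1,1,1,1).

From H_k ≅ ker(∂_k) / im(∂_{k+1}) we obtain:

  H_0: rank C_0 − rank ∂_1 = 6 − 5 = 1, and the invariant factors of ∂_1 are all 1, so H_0 = Z.
  H_1: rank ker ∂_1 − rank ∂_2 = (12 − 5) − 6 = 1, and the invariant factors of ∂_2 are all 1, so H_1 = Z.
  H_2: rank ker ∂_2 − rank ∂_3 = (6 − 6) − 0 = 0, and there is no ∂_3, so H_2 = 0.

H_0 ≅ Z,  H_1 ≅ Z,  H_2 = 0.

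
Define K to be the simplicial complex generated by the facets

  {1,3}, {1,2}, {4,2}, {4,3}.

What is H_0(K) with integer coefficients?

Take the total order 1 < 2 < 3 < 4 on the vertex set. Then K (dimension 1) consists of the simplices:

  0-simplices (4): [1], [2], [3], [4]
  1-simplices (4): [1,2], [1,3], [2,4], [3,4]

Hence C_0 ≅ Z^4, C_1 ≅ Z^4.

The boundary map ∂_1: C_1 → C_0 sends each edge [p,q] (with p < q) to q − p. For instance
  ∂[1,3] = [3] − [1].
The resulting 4×4 matrix has rank 3, and its Smith normal form has invariant factors (1,1,1).

Computing H_k = (kernel of ∂_k) / (image of ∂_{k+1}):

  H_0: rank C_0 − rank ∂_1 = 4 − 3 = 1, and the invariant factors of ∂_1 are all 1, so H_0 ≅ Z.

(K is a triangulation of the circle S^1.)

H_0 ≅ Z.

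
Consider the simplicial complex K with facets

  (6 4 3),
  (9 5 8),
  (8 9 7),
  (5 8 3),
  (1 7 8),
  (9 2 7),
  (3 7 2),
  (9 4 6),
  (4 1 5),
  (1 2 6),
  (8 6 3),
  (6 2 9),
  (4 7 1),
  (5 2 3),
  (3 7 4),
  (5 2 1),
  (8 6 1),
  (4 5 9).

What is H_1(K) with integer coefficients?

H_1 ≅ Z^2.

Fix the vertex order 1 < 2 < 3 < 4 < 5 < 6 < 7 < 8 < 9 and write every simplex with vertices in increasing order. Then dim K = 2 and the simplices of K are:

  0-simplices (9): [1], [2], [3], [4], [5], [6], [7], [8], [9]
  1-simplices (27): (27 of them)
  2-simplices (18): [1,2,5], [1,2,6], [1,4,5], [1,4,7], [1,6,8], [1,7,8], [2,3,5], [2,3,7], [2,6,9], [2,7,9], [3,4,6], [3,4,7], [3,5,8], [3,6,8], [4,5,9], [4,6,9], [5,8,9], [7,8,9]

so the chain groups are C_0 ≅ Z^9, C_1 ≅ Z^27, C_2 ≅ Z^18.

The boundary map ∂_1: C_1 → C_0 sends each edge [p,q] (with p < q) to q − p.
The 9×27 boundary matrix has rank 8 and Smith normal form diag(1,1,1,1,1,1,1,1).

Boundary ∂_2: C_2 → C_1 sends each 2-simplex [p,q,r] to [q,r] − [p,r] + [p,q]. For instance
  ∂[1,2,6] = [2,6] − [1,6] + [1,2],
  ∂[1,7,8] = [7,8] − [1,8] + [1,7].
The 27×18 boundary matrix has rank 17 and Smith normal form diag(1,1,1,1,1,1,1,1,1,1,1,1,1,1,1,1,1).

Computing H_k = (kernel of ∂_k) / (image of ∂_{k+1}):

  H_1: rank ker ∂_1 − rank ∂_2 = (27 − 8) − 17 = 2, and the invariant factors of ∂_2 are all 1, so H_1 = Z^2.

(K is a triangulation of the torus T^2.)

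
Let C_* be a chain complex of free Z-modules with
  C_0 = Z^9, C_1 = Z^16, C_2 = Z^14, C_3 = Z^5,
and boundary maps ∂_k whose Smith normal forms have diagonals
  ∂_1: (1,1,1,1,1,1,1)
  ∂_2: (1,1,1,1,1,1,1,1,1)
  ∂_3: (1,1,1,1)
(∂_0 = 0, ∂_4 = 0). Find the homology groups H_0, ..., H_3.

H_0 ≅ Z^2,  H_1 = 0,  H_2 ≅ Z,  H_3 ≅ Z.

H_0: b_0 = 9 − 0 − 7 = 2; torsion from ∂_1 factors > 1: none. So H_0 ≅ Z^2.
H_1: b_1 = 16 − 7 − 9 = 0; torsion from ∂_2 factors > 1: none. So H_1 ≅ 0.
H_2: b_2 = 14 − 9 − 4 = 1; torsion from ∂_3 factors > 1: none. So H_2 ≅ Z.
H_3: b_3 = 5 − 4 − 0 = 1; torsion from ∂_4 factors > 1: none. So H_3 ≅ Z.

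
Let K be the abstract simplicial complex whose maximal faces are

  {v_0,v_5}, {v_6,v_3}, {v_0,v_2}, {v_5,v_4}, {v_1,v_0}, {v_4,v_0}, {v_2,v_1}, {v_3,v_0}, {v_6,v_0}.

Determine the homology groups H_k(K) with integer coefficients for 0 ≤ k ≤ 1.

H_0 ≅ Z,  H_1 ≅ Z^3.

We work with the vertex ordering v_0 < v_1 < v_2 < v_3 < v_4 < v_5 < v_6. The simplices of K, each written with vertices in increasing order, are:

  0-simplices (7): [v_0], [v_1], [v_2], [v_3], [v_4], [v_5], [v_6]
  1-simplices (9): [v_0,v_1], [v_0,v_2], [v_0,v_3], [v_0,v_4], [v_0,v_5], [v_0,v_6], [v_1,v_2], [v_3,v_6], [v_4,v_5]

giving chain groups C_0 ≅ Z^7, C_1 ≅ Z^9.

Boundary ∂_1: C_1 → C_0 is given by ∂[p,q] = [q] − [p]. For instance
  ∂[v_3,v_6] = [v_6] − [v_3].
The 7×9 boundary matrix has rank 6 and Smith normal form diag(1,1,1,1,1,1).

Reading off H_k = ker ∂_k / im ∂_{k+1}:

  H_0: rank C_0 − rank ∂_1 = 7 − 6 = 1, and the invariant factors of ∂_1 are all 1, so H_0 ≅ Z.
  H_1: rank ker ∂_1 − rank ∂_2 = (9 − 6) − 0 = 3, and there is no ∂_2, so H_1 ≅ Z^3.

As a check, the Euler characteristic is 7 − 9 = -2, which agrees with 1 − 3 = -2.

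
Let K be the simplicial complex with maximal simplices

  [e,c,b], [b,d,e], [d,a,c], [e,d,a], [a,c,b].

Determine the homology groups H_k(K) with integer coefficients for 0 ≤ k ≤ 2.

K has 5 vertices, 10 edges, 5 triangles.
rank ∂_0 = 0, rank ∂_1 = 4 ⇒ b_0 = 5 − 0 − 4 = 1; all invariant factors of ∂_1 are 1 so no torsion. So H_0 = Z.
rank ∂_1 = 4, rank ∂_2 = 5 ⇒ b_1 = 10 − 4 − 5 = 1; all invariant factors of ∂_2 are 1 so no torsion. So H_1 = Z.
rank ∂_2 = 5, rank ∂_3 = 0 ⇒ b_2 = 5 − 5 − 0 = 0. So H_2 = 0.

H_0 ≅ Z,  H_1 ≅ Z,  H_2 = 0.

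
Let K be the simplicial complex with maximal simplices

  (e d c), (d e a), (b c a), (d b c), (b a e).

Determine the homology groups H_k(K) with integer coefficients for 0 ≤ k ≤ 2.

H_0 ≅ Z,  H_1 ≅ Z,  H_2 = 0.

We work with the vertex ordering a < b < c < d < e. The simplices of K, each written with vertices in increasing order, are:

  0-simplices (5): a, b, c, d, e
  1-simplices (10): ab, ac, ad, ae, bc, bd, be, cd, ce, de
  2-simplices (5): abc, abe, ade, bcd, cde

so the chain groups are C_0 ≅ Z^5, C_1 ≅ Z^10, C_2 ≅ Z^5.

The boundary map ∂_1: C_1 → C_0 is given by ∂[p,q] = [q] − [p]. For instance
  ∂bd = d − b.
The 5×10 boundary matrix has rank 4 and Smith normal form diag(1,1,1,1).

Boundary ∂_2: C_2 → C_1 acts by ∂[p,q,r] = [q,r] − [p,r] + [p,q]. For instance
  ∂abe = be − ae + ab,
  ∂abc = bc − ac + ab.
This gives a 10×5 integer matrix of rank 5; reducing to Smith normal form yields diagonal entries (1,1,1,1,1).

Computing H_k = (kernel of ∂_k) / (image of ∂_{k+1}):

  H_0: rank C_0 − rank ∂_1 = 5 − 4 = 1, and the invariant factors of ∂_1 are all 1, so H_0 = Z.
  H_1: rank ker ∂_1 − rank ∂_2 = (10 − 4) − 5 = 1, and the invariant factors of ∂_2 are all 1, so H_1 = Z.
  H_2: rank ker ∂_2 − rank ∂_3 = (5 − 5) − 0 = 0, and there is no ∂_3, so H_2 = 0.

As a check, the Euler characteristic is 5 − 10 + 5 = 0, which agrees with 1 − 1 + 0 = 0.
(K is a triangulation of the Möbius band.)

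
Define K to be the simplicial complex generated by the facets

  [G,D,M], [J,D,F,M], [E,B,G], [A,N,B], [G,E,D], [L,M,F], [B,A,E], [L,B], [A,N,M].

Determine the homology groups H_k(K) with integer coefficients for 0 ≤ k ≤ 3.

H_0 = Z,  H_1 = Z^2,  H_2 = 0,  H_3 = 0.

Order the vertices as A < B < D < E < F < G < J < L < M < N. Listing each simplex with vertices in this order, K has dimension 3 with simplices:

  0-simplices (10): A, B, D, E, F, G, J, L, M, N
  1-simplices (21): AB, AE, AM, AN, BE, BG, BL, BN, DE, DF, DG, DJ, DM, EG, FJ, FL, FM, GM, JM, LM, MN
  2-simplices (11): ABE, ABN, AMN, BEG, DEG, DFJ, DFM, DGM, DJM, FJM, FLM
  3-simplices (1): DFJM

Hence C_0 ≅ Z^10, C_1 ≅ Z^21, C_2 ≅ Z^11, C_3 ≅ Z^1.

The boundary map ∂_1: C_1 → C_0 is given by ∂[p,q] = [q] − [p]. For instance
  ∂BN = N − B.
The 10×21 boundary matrix has rank 9 and Smith normal form diag(1,1,1,1,1,1,1,1,1).

The boundary map ∂_2: C_2 → C_1 acts by ∂[p,q,r] = [q,r] − [p,r] + [p,q]. For instance
  ∂DGM = GM − DM + DG,
  ∂ABE = BE − AE + AB.
The resulting 21×11 matrix has rank 10, and its Smith normal form has invariant factors (1,1,1,1,1,1,1,1,1,1).

The boundary map ∂_3: C_3 → C_2 sends each 3-simplex σ to the alternating sum Σ_i (−1)^i (σ with its i-th vertex removed). For instance
  ∂DFJM = FJM − DJM + DFM − DFJ.
This gives a 11×1 integer matrix of rank 1; reducing to Smith normal form yields diagonal entries (1).

From H_k ≅ ker(∂_k) / im(∂_{k+1}) we obtain:

  H_0: rank C_0 − rank ∂_1 = 10 − 9 = 1, and the invariant factors of ∂_1 are all 1, so H_0 = Z.
  H_1: rank ker ∂_1 − rank ∂_2 = (21 − 9) − 10 = 2, and the invariant factors of ∂_2 are all 1, so H_1 = Z^2.
  H_2: rank ker ∂_2 − rank ∂_3 = (11 − 10) − 1 = 0, and the invariant factors of ∂_3 are all 1, so H_2 = 0.
  H_3: rank ker ∂_3 − rank ∂_4 = (1 − 1) − 0 = 0, and there is no ∂_4, so H_3 = 0.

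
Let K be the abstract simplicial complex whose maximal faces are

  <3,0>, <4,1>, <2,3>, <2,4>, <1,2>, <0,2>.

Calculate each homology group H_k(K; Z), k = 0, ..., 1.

H_0 ≅ Z,  H_1 ≅ Z^2.

Fix the vertex order 0 < 1 < 2 < 3 < 4 and write every simplex with vertices in increasing order. Then dim K = 1 and the simplices of K are:

  0-simplices (5): [0], [1], [2], [3], [4]
  1-simplices (6): [0,2], [0,3], [1,2], [1,4], [2,3], [2,4]

so the chain groups are C_0 ≅ Z^5, C_1 ≅ Z^6.

Boundary ∂_1: C_1 → C_0 sends each edge [p,q] (with p < q) to q − p. For instance
  ∂[0,3] = [3] − [0].
As a 5×6 matrix over Z this has rank 4, with invariant factors (1,1,1,1).

Reading off H_k = ker ∂_k / im ∂_{k+1}:

  H_0: rank C_0 − rank ∂_1 = 5 − 4 = 1, and the invariant factors of ∂_1 are all 1, so H_0 = Z.
  H_1: rank ker ∂_1 − rank ∂_2 = (6 − 4) − 0 = 2, and there is no ∂_2, so H_1 = Z^2.

As a check, the Euler characteristic is 5 − 6 = -1, which agrees with 1 − 2 = -1.
(K is a triangulation of a wedge of 2 circles.)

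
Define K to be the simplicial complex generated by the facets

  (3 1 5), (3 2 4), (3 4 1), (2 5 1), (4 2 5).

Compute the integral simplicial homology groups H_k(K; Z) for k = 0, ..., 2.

H_0 ≅ Z,  H_1 ≅ Z,  H_2 = 0.

Fix the vertex order 1 < 2 < 3 < 4 < 5 and write every simplex with vertices in increasing order. Then dim K = 2 and the simplices of K are:

  0-simplices (5): [1], [2], [3], [4], [5]
  1-simplices (10): [1,2], [1,3], [1,4], [1,5], [2,3], [2,4], [2,5], [3,4], [3,5], [4,5]
  2-simplices (5): [1,2,5], [1,3,4], [1,3,5], [2,3,4], [2,4,5]

so the chain groups are C_0 ≅ Z^5, C_1 ≅ Z^10, C_2 ≅ Z^5.

∂_1: C_1 → C_0 sends each edge [p,q] (with p < q) to q − p. For instance
  ∂[1,2] = [2] − [1].
The 5×10 boundary matrix has rank 4 and Smith normal form diag(1,1,1,1).

Boundary ∂_2: C_2 → C_1 sends each 2-simplex [p,q,r] to [q,r] − [p,r] + [p,q]. For instance
  ∂[2,3,4] = [3,4] − [2,4] + [2,3],
  ∂[1,3,4] = [3,4] − [1,4] + [1,3].
As a 10×5 matrix over Z this has rank 5, with invariant factors (1,1,1,1,1).

Computing H_k = (kernel of ∂_k) / (image of ∂_{k+1}):

  H_0: rank C_0 − rank ∂_1 = 5 − 4 = 1, and the invariant factors of ∂_1 are all 1, so H_0 = Z.
  H_1: rank ker ∂_1 − rank ∂_2 = (10 − 4) − 5 = 1, and the invariant factors of ∂_2 are all 1, so H_1 = Z.
  H_2: rank ker ∂_2 − rank ∂_3 = (5 − 5) − 0 = 0, and there is no ∂_3, so H_2 = 0.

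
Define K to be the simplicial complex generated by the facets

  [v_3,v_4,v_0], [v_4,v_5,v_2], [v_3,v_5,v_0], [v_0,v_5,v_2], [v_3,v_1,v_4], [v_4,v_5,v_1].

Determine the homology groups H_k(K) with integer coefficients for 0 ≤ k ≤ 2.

K has 6 vertices, 12 edges, 6 triangles.
rank ∂_0 = 0, rank ∂_1 = 5 ⇒ b_0 = 6 − 0 − 5 = 1; all invariant factors of ∂_1 are 1 so no torsion. So H_0 = Z.
rank ∂_1 = 5, rank ∂_2 = 6 ⇒ b_1 = 12 − 5 − 6 = 1; all invariant factors of ∂_2 are 1 so no torsion. So H_1 = Z.
rank ∂_2 = 6, rank ∂_3 = 0 ⇒ b_2 = 6 − 6 − 0 = 0. So H_2 = 0.

H_0 = Z,  H_1 = Z,  H_2 = 0.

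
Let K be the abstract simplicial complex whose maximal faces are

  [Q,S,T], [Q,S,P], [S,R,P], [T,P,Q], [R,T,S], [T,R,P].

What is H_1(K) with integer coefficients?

Order the vertices as P < Q < R < S < T. Listing each simplex with vertices in this order, K has dimension 2 with simplices:

  0-simplices (5): P, Q, R, S, T
  1-simplices (9): PQ, PR, PS, PT, QS, QT, RS, RT, ST
  2-simplices (6): PQS, PQT, PRS, PRT, QST, RST

Hence C_0 ≅ Z^5, C_1 ≅ Z^9, C_2 ≅ Z^6.

The boundary map ∂_1: C_1 → C_0 sends each edge [p,q] (with p < q) to q − p.
The resulting 5×9 matrix has rank 4, and its Smith normal form has invariant factors (1,1,1,1).

∂_2: C_2 → C_1 sends each 2-simplex [p,q,r] to [q,r] − [p,r] + [p,q]. For instance
  ∂PRT = RT − PT + PR,
  ∂PQS = QS − PS + PQ.
This gives a 9×6 integer matrix of rank 5; reducing to Smith normal form yields diagonal entries (1,1,1,1,1).

Computing H_k = (kernel of ∂_k) / (image of ∂_{k+1}):

  H_1: rank ker ∂_1 − rank ∂_2 = (9 − 4) − 5 = 0, and the invariant factors of ∂_2 are all 1, so H_1 = 0.

(K is a triangulation of the 2-sphere S^2.)

H_1 = 0.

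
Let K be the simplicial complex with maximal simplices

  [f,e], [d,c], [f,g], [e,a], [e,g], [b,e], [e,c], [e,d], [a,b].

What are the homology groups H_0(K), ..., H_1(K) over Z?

H_0 = Z,  H_1 = Z^3.

We work with the vertex ordering a < b < c < d < e < f < g. The simplices of K, each written with vertices in increasing order, are:

  0-simplices (7): a, b, c, d, e, f, g
  1-simplices (9): ab, ae, be, cd, ce, de, ef, eg, fg

Hence C_0 ≅ Z^7, C_1 ≅ Z^9.

The boundary map ∂_1: C_1 → C_0 sends each edge [p,q] (with p < q) to q − p. For instance
  ∂ab = b − a.
This gives a 7×9 integer matrix of rank 6; reducing to Smith normal form yields diagonal entries (1,1,1,1,1,1).

Now H_k = ker ∂_k / im ∂_{k+1}, so:

  H_0: rank C_0 − rank ∂_1 = 7 − 6 = 1, and the invariant factors of ∂_1 are all 1, so H_0 ≅ Z.
  H_1: rank ker ∂_1 − rank ∂_2 = (9 − 6) − 0 = 3, and there is no ∂_2, so H_1 ≅ Z^3.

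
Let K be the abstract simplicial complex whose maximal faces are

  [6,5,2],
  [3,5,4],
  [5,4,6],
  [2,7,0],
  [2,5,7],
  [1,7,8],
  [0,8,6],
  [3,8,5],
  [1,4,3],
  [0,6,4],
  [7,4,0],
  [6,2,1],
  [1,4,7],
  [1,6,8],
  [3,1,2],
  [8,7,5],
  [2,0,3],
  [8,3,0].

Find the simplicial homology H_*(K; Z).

Fix the vertex order 0 < 1 < 2 < 3 < 4 < 5 < 6 < 7 < 8 and write every simplex with vertices in increasing order. Then dim K = 2 and the simplices of K are:

  0-simplices (9): [0], [1], [2], [3], [4], [5], [6], [7], [8]
  1-simplices (27): (27 of them)
  2-simplices (18): [0,2,3], [0,2,7], [0,3,8], [0,4,6], [0,4,7], [0,6,8], [1,2,3], [1,2,6], [1,3,4], [1,4,7], [1,6,8], [1,7,8], [2,5,6], [2,5,7], [3,4,5], [3,5,8], [4,5,6], [5,7,8]

Hence C_0 ≅ Z^9, C_1 ≅ Z^27, C_2 ≅ Z^18.

∂_1: C_1 → C_0 sends each edge [p,q] (with p < q) to q − p. For instance
  ∂[5,8] = [8] − [5].
The resulting 9×27 matrix has rank 8, and its Smith normal form has invariant factors (1,1,1,1,1,1,1,1).

The boundary map ∂_2: C_2 → C_1 acts by ∂[p,q,r] = [q,r] − [p,r] + [p,q]. For instance
  ∂[0,4,7] = [4,7] − [0,7] + [0,4],
  ∂[4,5,6] = [5,6] − [4,6] + [4,5].
The resulting 27×18 matrix has rank 17, and its Smith normal form has invariant factors (1,1,1,1,1,1,1,1,1,1,1,1,1,1,1,1,1).

From H_k ≅ ker(∂_k) / im(∂_{k+1}) we obtain:

  H_0: rank C_0 − rank ∂_1 = 9 − 8 = 1, and the invariant factors of ∂_1 are all 1, so H_0 = Z.
  H_1: rank ker ∂_1 − rank ∂_2 = (27 − 8) − 17 = 2, and the invariant factors of ∂_2 are all 1, so H_1 = Z^2.
  H_2: rank ker ∂_2 − rank ∂_3 = (18 − 17) − 0 = 1, and there is no ∂_3, so H_2 = Z.

H_0 ≅ Z,  H_1 ≅ Z^2,  H_2 ≅ Z.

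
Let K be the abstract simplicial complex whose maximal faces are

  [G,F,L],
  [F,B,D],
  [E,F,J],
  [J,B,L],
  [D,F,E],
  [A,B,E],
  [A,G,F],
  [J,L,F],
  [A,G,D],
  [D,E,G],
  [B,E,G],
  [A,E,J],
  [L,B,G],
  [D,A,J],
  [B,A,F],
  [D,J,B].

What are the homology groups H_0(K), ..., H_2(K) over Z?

H_0 = Z,  H_1 = Z^2,  H_2 = Z.

Fix the vertex order A < B < D < E < F < G < J < L and write every simplex with vertices in increasing order. Then dim K = 2 and the simplices of K are:

  0-simplices (8): A, B, D, E, F, G, J, L
  1-simplices (24): AB, AD, AE, AF, AG, AJ, BD, BE, BF, BG, BJ, BL, DE, DF, DG, DJ, EF, EG, EJ, FG, FJ, FL, GL, JL
  2-simplices (16): ABE, ABF, ADG, ADJ, AEJ, AFG, BDF, BDJ, BEG, BGL, BJL, DEF, DEG, EFJ, FGL, FJL

Hence C_0 ≅ Z^8, C_1 ≅ Z^24, C_2 ≅ Z^16.

∂_1: C_1 → C_0 is given by ∂[p,q] = [q] − [p].
The 8×24 boundary matrix has rank 7 and Smith normal form diag(1,1,1,1,1,1,1).

The boundary map ∂_2: C_2 → C_1 maps a triangle to the signed sum of its edges. For instance
  ∂FJL = JL − FL + FJ,
  ∂FGL = GL − FL + FG.
The 24×16 boundary matrix has rank 15 and Smith normal form diag(1,1,1,1,1,1,1,1,1,1,1,1,1,1,1).

Now H_k = ker ∂_k / im ∂_{k+1}, so:

  H_0: rank C_0 − rank ∂_1 = 8 − 7 = 1, and the invariant factors of ∂_1 are all 1, so H_0 ≅ Z.
  H_1: rank ker ∂_1 − rank ∂_2 = (24 − 7) − 15 = 2, and the invariant factors of ∂_2 are all 1, so H_1 ≅ Z^2.
  H_2: rank ker ∂_2 − rank ∂_3 = (16 − 15) − 0 = 1, and there is no ∂_3, so H_2 ≅ Z.

As a check, the Euler characteristic is 8 − 24 + 16 = 0, which agrees with 1 − 2 + 1 = 0.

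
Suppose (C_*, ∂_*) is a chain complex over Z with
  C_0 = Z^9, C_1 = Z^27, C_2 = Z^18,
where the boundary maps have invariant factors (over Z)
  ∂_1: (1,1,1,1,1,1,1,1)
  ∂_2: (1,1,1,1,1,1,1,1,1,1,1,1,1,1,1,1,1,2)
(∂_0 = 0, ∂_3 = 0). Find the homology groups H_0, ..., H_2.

H_0 ≅ Z,  H_1 ≅ Z × Z/2,  H_2 = 0.

H_0: b_0 = 9 − 0 − 8 = 1; torsion from ∂_1 factors > 1: none. So H_0 ≅ Z.
H_1: b_1 = 27 − 8 − 18 = 1; torsion from ∂_2 factors > 1: [2]. So H_1 ≅ Z × Z/2.
H_2: b_2 = 18 − 18 − 0 = 0; torsion from ∂_3 factors > 1: none. So H_2 ≅ 0.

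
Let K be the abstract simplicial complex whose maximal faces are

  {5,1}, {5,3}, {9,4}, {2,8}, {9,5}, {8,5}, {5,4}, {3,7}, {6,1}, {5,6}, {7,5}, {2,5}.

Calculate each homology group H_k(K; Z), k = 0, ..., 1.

H_0 ≅ Z,  H_1 ≅ Z^4.

K has 9 vertices, 12 edges.
rank ∂_0 = 0, rank ∂_1 = 8 ⇒ b_0 = 9 − 0 − 8 = 1; all invariant factors of ∂_1 are 1 so no torsion. So H_0 = Z.
rank ∂_1 = 8, rank ∂_2 = 0 ⇒ b_1 = 12 − 8 − 0 = 4. So H_1 = Z^4.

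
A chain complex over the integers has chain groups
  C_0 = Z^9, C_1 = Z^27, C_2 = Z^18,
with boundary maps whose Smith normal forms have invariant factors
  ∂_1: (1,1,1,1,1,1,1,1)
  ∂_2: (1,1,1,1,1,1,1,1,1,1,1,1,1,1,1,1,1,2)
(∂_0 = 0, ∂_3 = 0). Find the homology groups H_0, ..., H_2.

H_0 = Z,  H_1 = Z ⊕ Z_2,  H_2 = 0.

H_0: b_0 = 9 − 0 − 8 = 1; torsion from ∂_1 factors > 1: none. So H_0 = Z.
H_1: b_1 = 27 − 8 − 18 = 1; torsion from ∂_2 factors > 1: [2]. So H_1 = Z ⊕ Z_2.
H_2: b_2 = 18 − 18 − 0 = 0; torsion from ∂_3 factors > 1: none. So H_2 = 0.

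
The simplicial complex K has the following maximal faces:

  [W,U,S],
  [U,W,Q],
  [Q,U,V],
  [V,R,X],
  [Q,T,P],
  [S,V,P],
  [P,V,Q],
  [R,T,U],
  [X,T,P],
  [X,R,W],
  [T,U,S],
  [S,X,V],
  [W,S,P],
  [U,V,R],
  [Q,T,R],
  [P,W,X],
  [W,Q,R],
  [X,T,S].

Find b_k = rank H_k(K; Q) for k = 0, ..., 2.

Take the total order P < Q < R < S < T < U < V < W < X on the vertex set. Then K (dimension 2) consists of the simplices:

  0-simplices (9): P, Q, R, S, T, U, V, W, X
  1-simplices (27): PQ, PS, PT, PV, PW, PX, QR, QT, QU, QV, QW, RT, RU, RV, RW, RX, ST, SU, SV, SW, SX, TU, TX, UV, UW, VX, WX
  2-simplices (18): PQT, PQV, PSV, PSW, PTX, PWX, QRT, QRW, QUV, QUW, RTU, RUV, RVX, RWX, STU, STX, SUW, SVX

so the chain groups are C_0 ≅ Z^9, C_1 ≅ Z^27, C_2 ≅ Z^18.

∂_1: C_1 → C_0 maps an edge to its endpoints' difference, ∂[p,q] = q − p. For instance
  ∂QU = U − Q.
The 9×27 boundary matrix has rank 8 and Smith normal form diag(1,1,1,1,1,1,1,1).

∂_2: C_2 → C_1 sends each 2-simplex [p,q,r] to [q,r] − [p,r] + [p,q]. For instance
  ∂QRW = RW − QW + QR,
  ∂PQV = QV − PV + PQ.
This gives a 27×18 integer matrix of rank 18; reducing to Smith normal form yields diagonal entries (1,1,1,1,1,1,1,1,1,1,1,1,1,1,1,1,1,2).

Now H_k = ker ∂_k / im ∂_{k+1}, so:

  H_0: rank C_0 − rank ∂_1 = 9 − 8 = 1, and the invariant factors of ∂_1 are all 1, so H_0 ≅ Z.
  H_1: rank ker ∂_1 − rank ∂_2 = (27 − 8) − 18 = 1, and ∂_2 has invariant factor 2 > 1, so H_1 ≅ Z × Z/2.
  H_2: rank ker ∂_2 − rank ∂_3 = (18 − 18) − 0 = 0, and there is no ∂_3, so H_2 ≅ 0.

Hence the Betti numbers are b_0 = 1, b_1 = 1, b_2 = 0.

b_0 = 1, b_1 = 1, b_2 = 0.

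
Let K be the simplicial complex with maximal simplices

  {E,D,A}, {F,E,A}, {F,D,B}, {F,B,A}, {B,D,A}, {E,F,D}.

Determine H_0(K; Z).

H_0 ≅ Z.

Fix the vertex order A < B < D < E < F and write every simplex with vertices in increasing order. Then dim K = 2 and the simplices of K are:

  0-simplices (5): A, B, D, E, F
  1-simplices (9): AB, AD, AE, AF, BD, BF, DE, DF, EF
  2-simplices (6): ABD, ABF, ADE, AEF, BDF, DEF

so the chain groups are C_0 ≅ Z^5, C_1 ≅ Z^9, C_2 ≅ Z^6.

∂_1: C_1 → C_0 sends each edge [p,q] (with p < q) to q − p. For instance
  ∂BF = F − B.
The resulting 5×9 matrix has rank 4, and its Smith normal form has invariant factors (1,1,1,1).

The boundary map ∂_2: C_2 → C_1 sends each 2-simplex [p,q,r] to [q,r] − [p,r] + [p,q]. For instance
  ∂ADE = DE − AE + AD,
  ∂AEF = EF − AF + AE.
As a 9×6 matrix over Z this has rank 5, with invariant factors (1,1,1,1,1).

From H_k ≅ ker(∂_k) / im(∂_{k+1}) we obtain:

  H_0: rank C_0 − rank ∂_1 = 5 − 4 = 1, and the invariant factors of ∂_1 are all 1, so H_0 = Z.

(K is a triangulation of the 2-sphere S^2.)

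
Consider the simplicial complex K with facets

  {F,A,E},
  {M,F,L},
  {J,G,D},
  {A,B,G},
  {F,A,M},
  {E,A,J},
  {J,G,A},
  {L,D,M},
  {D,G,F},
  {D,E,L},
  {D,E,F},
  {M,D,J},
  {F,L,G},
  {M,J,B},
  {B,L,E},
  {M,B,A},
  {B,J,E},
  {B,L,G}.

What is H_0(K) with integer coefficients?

H_0 ≅ Z.

Fix the vertex order A < B < D < E < F < G < J < L < M and write every simplex with vertices in increasing order. Then dim K = 2 and the simplices of K are:

  0-simplices (9): A, B, D, E, F, G, J, L, M
  1-simplices (27): AB, AE, AF, AG, AJ, AM, BE, BG, BJ, BL, BM, DE, DF, DG, DJ, DL, DM, EF, EJ, EL, FG, FL, FM, GJ, GL, JM, LM
  2-simplices (18): ABG, ABM, AEF, AEJ, AFM, AGJ, BEJ, BEL, BGL, BJM, DEF, DEL, DFG, DGJ, DJM, DLM, FGL, FLM

so the chain groups are C_0 ≅ Z^9, C_1 ≅ Z^27, C_2 ≅ Z^18.

The boundary map ∂_1: C_1 → C_0 is given by ∂[p,q] = [q] − [p].
The 9×27 boundary matrix has rank 8 and Smith normal form diag(1,1,1,1,1,1,1,1).

The boundary map ∂_2: C_2 → C_1 acts by ∂[p,q,r] = [q,r] − [p,r] + [p,q]. For instance
  ∂DLM = LM − DM + DL,
  ∂ABM = BM − AM + AB.
The resulting 27×18 matrix has rank 18, and its Smith normal form has invariant factors (1,1,1,1,1,1,1,1,1,1,1,1,1,1,1,1,1,2).

Reading off H_k = ker ∂_k / im ∂_{k+1}:

  H_0: rank C_0 − rank ∂_1 = 9 − 8 = 1, and the invariant factors of ∂_1 are all 1, so H_0 ≅ Z.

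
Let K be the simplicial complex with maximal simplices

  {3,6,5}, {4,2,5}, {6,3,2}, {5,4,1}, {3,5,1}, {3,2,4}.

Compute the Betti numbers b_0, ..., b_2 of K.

K has 6 vertices, 12 edges, 6 triangles.
rank ∂_0 = 0, rank ∂_1 = 5 ⇒ b_0 = 6 − 0 − 5 = 1; all invariant factors of ∂_1 are 1 so no torsion. So H_0 = Z.
rank ∂_1 = 5, rank ∂_2 = 6 ⇒ b_1 = 12 − 5 − 6 = 1; all invariant factors of ∂_2 are 1 so no torsion. So H_1 = Z.
rank ∂_2 = 6, rank ∂_3 = 0 ⇒ b_2 = 6 − 6 − 0 = 0. So H_2 = 0.

b_0 = 1, b_1 = 1, b_2 = 0.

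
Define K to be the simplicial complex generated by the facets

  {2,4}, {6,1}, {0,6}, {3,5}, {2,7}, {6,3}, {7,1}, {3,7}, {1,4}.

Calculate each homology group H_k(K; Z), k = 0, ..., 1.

H_0 ≅ Z,  H_1 ≅ Z^2.

Order the vertices as 0 < 1 < 2 < 3 < 4 < 5 < 6 < 7. Listing each simplex with vertices in this order, K has dimension 1 with simplices:

  0-simplices (8): [0], [1], [2], [3], [4], [5], [6], [7]
  1-simplices (9): [0,6], [1,4], [1,6], [1,7], [2,4], [2,7], [3,5], [3,6], [3,7]

Hence C_0 ≅ Z^8, C_1 ≅ Z^9.

Boundary ∂_1: C_1 → C_0 is given by ∂[p,q] = [q] − [p]. For instance
  ∂[1,4] = [4] − [1].
As a 8×9 matrix over Z this has rank 7, with invariant factors (1,1,1,1,1,1,1).

From H_k ≅ ker(∂_k) / im(∂_{k+1}) we obtain:

  H_0: rank C_0 − rank ∂_1 = 8 − 7 = 1, and the invariant factors of ∂_1 are all 1, so H_0 = Z.
  H_1: rank ker ∂_1 − rank ∂_2 = (9 − 7) − 0 = 2, and there is no ∂_2, so H_1 = Z^2.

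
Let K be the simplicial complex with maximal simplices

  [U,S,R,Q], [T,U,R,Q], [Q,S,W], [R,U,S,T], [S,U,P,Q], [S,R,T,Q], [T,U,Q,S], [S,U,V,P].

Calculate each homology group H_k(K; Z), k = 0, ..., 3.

Order the vertices as P < Q < R < S < T < U < V < W. Listing each simplex with vertices in this order, K has dimension 3 with simplices:

  0-simplices (8): P, Q, R, S, T, U, V, W
  1-simplices (18): PQ, PS, PU, PV, QR, QS, QT, QU, QW, RS, RT, RU, ST, SU, SV, SW, TU, UV
  2-simplices (17): PQS, PQU, PSU, PSV, PUV, QRS, QRT, QRU, QST, QSU, QSW, QTU, RST, RSU, RTU, STU, SUV
  3-simplices (7): PQSU, PSUV, QRST, QRSU, QRTU, QSTU, RSTU

Hence C_0 ≅ Z^8, C_1 ≅ Z^18, C_2 ≅ Z^17, C_3 ≅ Z^7.

Boundary ∂_1: C_1 → C_0 sends each edge [p,q] (with p < q) to q − p. For instance
  ∂TU = U − T.
As a 8×18 matrix over Z this has rank 7, with invariant factors (1,1,1,1,1,1,1).

The boundary map ∂_2: C_2 → C_1 acts by ∂[p,q,r] = [q,r] − [p,r] + [p,q]. For instance
  ∂QRS = RS − QS + QR,
  ∂PQU = QU − PU + PQ.
The 18×17 boundary matrix has rank 11 and Smith normal form diag(1,1,1,1,1,1,1,1,1,1,1).

Boundary ∂_3: C_3 → C_2 sends each 3-simplex σ to the alternating sum Σ_i (−1)^i (σ with its i-th vertex removed). For instance
  ∂QSTU = STU − QTU + QSU − QST,
  ∂QRSU = RSU − QSU + QRU − QRS.
As a 17×7 matrix over Z this has rank 6, with invariant factors (1,1,1,1,1,1).

Reading off H_k = ker ∂_k / im ∂_{k+1}:

  H_0: rank C_0 − rank ∂_1 = 8 − 7 = 1, and the invariant factors of ∂_1 are all 1, so H_0 = Z.
  H_1: rank ker ∂_1 − rank ∂_2 = (18 − 7) − 11 = 0, and the invariant factors of ∂_2 are all 1, so H_1 = 0.
  H_2: rank ker ∂_2 − rank ∂_3 = (17 − 11) − 6 = 0, and the invariant factors of ∂_3 are all 1, so H_2 = 0.
  H_3: rank ker ∂_3 − rank ∂_4 = (7 − 6) − 0 = 1, and there is no ∂_4, so H_3 = Z.

H_0 ≅ Z,  H_1 = 0,  H_2 = 0,  H_3 ≅ Z.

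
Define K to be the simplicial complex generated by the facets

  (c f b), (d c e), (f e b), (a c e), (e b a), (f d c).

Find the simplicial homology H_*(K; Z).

K has 6 vertices, 12 edges, 6 triangles.
rank ∂_0 = 0, rank ∂_1 = 5 ⇒ b_0 = 6 − 0 − 5 = 1; all invariant factors of ∂_1 are 1 so no torsion. So H_0 = Z.
rank ∂_1 = 5, rank ∂_2 = 6 ⇒ b_1 = 12 − 5 − 6 = 1; all invariant factors of ∂_2 are 1 so no torsion. So H_1 = Z.
rank ∂_2 = 6, rank ∂_3 = 0 ⇒ b_2 = 6 − 6 − 0 = 0. So H_2 = 0.

H_0 ≅ Z,  H_1 ≅ Z,  H_2 = 0.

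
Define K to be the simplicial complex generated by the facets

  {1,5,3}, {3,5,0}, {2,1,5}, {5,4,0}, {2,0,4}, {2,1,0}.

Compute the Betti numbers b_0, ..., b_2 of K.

K has 6 vertices, 12 edges, 6 triangles.
rank ∂_0 = 0, rank ∂_1 = 5 ⇒ b_0 = 6 − 0 − 5 = 1; all invariant factors of ∂_1 are 1 so no torsion. So H_0 = Z.
rank ∂_1 = 5, rank ∂_2 = 6 ⇒ b_1 = 12 − 5 − 6 = 1; all invariant factors of ∂_2 are 1 so no torsion. So H_1 = Z.
rank ∂_2 = 6, rank ∂_3 = 0 ⇒ b_2 = 6 − 6 − 0 = 0. So H_2 = 0.

b_0 = 1, b_1 = 1, b_2 = 0.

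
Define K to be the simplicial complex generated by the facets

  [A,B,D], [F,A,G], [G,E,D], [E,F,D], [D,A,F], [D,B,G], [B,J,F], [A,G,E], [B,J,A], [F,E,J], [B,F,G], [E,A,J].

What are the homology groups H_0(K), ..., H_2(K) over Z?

H_0 = Z,  H_1 = Z/2,  H_2 = 0.

We work with the vertex ordering A < B < D < E < F < G < J. The simplices of K, each written with vertices in increasing order, are:

  0-simplices (7): A, B, D, E, F, G, J
  1-simplices (18): AB, AD, AE, AF, AG, AJ, BD, BF, BG, BJ, DE, DF, DG, EF, EG, EJ, FG, FJ
  2-simplices (12): ABD, ABJ, ADF, AEG, AEJ, AFG, BDG, BFG, BFJ, DEF, DEG, EFJ

Hence C_0 ≅ Z^7, C_1 ≅ Z^18, C_2 ≅ Z^12.

∂_1: C_1 → C_0 maps an edge to its endpoints' difference, ∂[p,q] = q − p. For instance
  ∂EF = F − E.
As a 7×18 matrix over Z this has rank 6, with invariant factors (1,1,1,1,1,1).

∂_2: C_2 → C_1 maps a triangle to the signed sum of its edges. For instance
  ∂BDG = DG − BG + BD,
  ∂AFG = FG − AG + AF.
The resulting 18×12 matrix has rank 12, and its Smith normal form has invariant factors (1,1,1,1,1,1,1,1,1,1,1,2).

Now H_k = ker ∂_k / im ∂_{k+1}, so:

  H_0: rank C_0 − rank ∂_1 = 7 − 6 = 1, and the invariant factors of ∂_1 are all 1, so H_0 ≅ Z.
  H_1: rank ker ∂_1 − rank ∂_2 = (18 − 6) − 12 = 0, and ∂_2 has invariant factor 2 > 1, so H_1 ≅ Z/2.
  H_2: rank ker ∂_2 − rank ∂_3 = (12 − 12) − 0 = 0, and there is no ∂_3, so H_2 ≅ 0.

(K is a triangulation of the real projective plane RP^2.)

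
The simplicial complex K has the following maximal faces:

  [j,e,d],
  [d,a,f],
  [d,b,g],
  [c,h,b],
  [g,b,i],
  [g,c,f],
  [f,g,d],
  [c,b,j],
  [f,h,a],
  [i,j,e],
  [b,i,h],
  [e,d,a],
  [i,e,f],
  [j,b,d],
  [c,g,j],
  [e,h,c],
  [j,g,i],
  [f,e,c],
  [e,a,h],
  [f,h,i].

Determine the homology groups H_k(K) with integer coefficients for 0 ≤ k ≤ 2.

H_0 ≅ Z,  H_1 ≅ Z ⊕ Z_2,  H_2 = 0.

Take the total order a < b < c < d < e < f < g < h < i < j on the vertex set. Then K (dimension 2) consists of the simplices:

  0-simplices (10): a, b, c, d, e, f, g, h, i, j
  1-simplices (30): ad, ae, af, ah, bc, bd, bg, bh, bi, bj, ce, cf, cg, ch, cj, de, df, dg, dj, ef, eh, ei, ej, fg, fh, fi, gi, gj, hi, ij
  2-simplices (20): ade, adf, aeh, afh, bch, bcj, bdg, bdj, bgi, bhi, cef, ceh, cfg, cgj, dej, dfg, efi, eij, fhi, gij

so the chain groups are C_0 ≅ Z^10, C_1 ≅ Z^30, C_2 ≅ Z^20.

The boundary map ∂_1: C_1 → C_0 is given by ∂[p,q] = [q] − [p]. For instance
  ∂ae = e − a.
The 10×30 boundary matrix has rank 9 and Smith normal form diag(1,1,1,1,1,1,1,1,1).

∂_2: C_2 → C_1 maps a triangle to the signed sum of its edges. For instance
  ∂bhi = hi − bi + bh,
  ∂bdg = dg − bg + bd.
The 30×20 boundary matrix has rank 20 and Smith normal form diag(1,1,1,1,1,1,1,1,1,1,1,1,1,1,1,1,1,1,1,2).

From H_k ≅ ker(∂_k) / im(∂_{k+1}) we obtain:

  H_0: rank C_0 − rank ∂_1 = 10 − 9 = 1, and the invariant factors of ∂_1 are all 1, so H_0 ≅ Z.
  H_1: rank ker ∂_1 − rank ∂_2 = (30 − 9) − 20 = 1, and ∂_2 has invariant factor 2 > 1, so H_1 ≅ Z ⊕ Z_2.
  H_2: rank ker ∂_2 − rank ∂_3 = (20 − 20) − 0 = 0, and there is no ∂_3, so H_2 ≅ 0.

(K is a triangulation of the Klein bottle.)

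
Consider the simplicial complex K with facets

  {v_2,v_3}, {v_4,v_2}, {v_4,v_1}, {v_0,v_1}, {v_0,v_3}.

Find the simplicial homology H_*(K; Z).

H_0 = Z,  H_1 = Z.

Take the total order v_0 < v_1 < v_2 < v_3 < v_4 on the vertex set. Then K (dimension 1) consists of the simplices:

  0-simplices (5): [v_0], [v_1], [v_2], [v_3], [v_4]
  1-simplices (5): [v_0,v_1], [v_0,v_3], [v_1,v_4], [v_2,v_3], [v_2,v_4]

giving chain groups C_0 ≅ Z^5, C_1 ≅ Z^5.

∂_1: C_1 → C_0 sends each edge [p,q] (with p < q) to q − p. For instance
  ∂[v_0,v_3] = [v_3] − [v_0].
As a 5×5 matrix over Z this has rank 4, with invariant factors (1,1,1,1).

Now H_k = ker ∂_k / im ∂_{k+1}, so:

  H_0: rank C_0 − rank ∂_1 = 5 − 4 = 1, and the invariant factors of ∂_1 are all 1, so H_0 = Z.
  H_1: rank ker ∂_1 − rank ∂_2 = (5 − 4) − 0 = 1, and there is no ∂_2, so H_1 = Z.

(K is a triangulation of the circle S^1.)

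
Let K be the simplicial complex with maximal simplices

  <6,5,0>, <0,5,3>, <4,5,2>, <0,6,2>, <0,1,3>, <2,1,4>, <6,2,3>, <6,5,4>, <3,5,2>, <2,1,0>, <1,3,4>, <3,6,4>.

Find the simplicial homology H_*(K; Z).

H_0 ≅ Z,  H_1 ≅ Z/2,  H_2 = 0.

Take the total order 0 < 1 < 2 < 3 < 4 < 5 < 6 on the vertex set. Then K (dimension 2) consists of the simplices:

  0-simplices (7): [0], [1], [2], [3], [4], [5], [6]
  1-simplices (18): [0,1], [0,2], [0,3], [0,5], [0,6], [1,2], [1,3], [1,4], [2,3], [2,4], [2,5], [2,6], [3,4], [3,5], [3,6], [4,5], [4,6], [5,6]
  2-simplices (12): [0,1,2], [0,1,3], [0,2,6], [0,3,5], [0,5,6], [1,2,4], [1,3,4], [2,3,5], [2,3,6], [2,4,5], [3,4,6], [4,5,6]

so the chain groups are C_0 ≅ Z^7, C_1 ≅ Z^18, C_2 ≅ Z^12.

Boundary ∂_1: C_1 → C_0 maps an edge to its endpoints' difference, ∂[p,q] = q − p. For instance
  ∂[3,4] = [4] − [3].
The resulting 7×18 matrix has rank 6, and its Smith normal form has invariant factors (1,1,1,1,1,1).

∂_2: C_2 → C_1 sends each 2-simplex [p,q,r] to [q,r] − [p,r] + [p,q]. For instance
  ∂[2,3,5] = [3,5] − [2,5] + [2,3],
  ∂[2,4,5] = [4,5] − [2,5] + [2,4].
The resulting 18×12 matrix has rank 12, and its Smith normal form has invariant factors (1,1,1,1,1,1,1,1,1,1,1,2).

Computing H_k = (kernel of ∂_k) / (image of ∂_{k+1}):

  H_0: rank C_0 − rank ∂_1 = 7 − 6 = 1, and the invariant factors of ∂_1 are all 1, so H_0 = Z.
  H_1: rank ker ∂_1 − rank ∂_2 = (18 − 6) − 12 = 0, and ∂_2 has invariant factor 2 > 1, so H_1 = Z/2.
  H_2: rank ker ∂_2 − rank ∂_3 = (12 − 12) − 0 = 0, and there is no ∂_3, so H_2 = 0.

As a check, the Euler characteristic is 7 − 18 + 12 = 1, which agrees with 1 − 0 + 0 = 1.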